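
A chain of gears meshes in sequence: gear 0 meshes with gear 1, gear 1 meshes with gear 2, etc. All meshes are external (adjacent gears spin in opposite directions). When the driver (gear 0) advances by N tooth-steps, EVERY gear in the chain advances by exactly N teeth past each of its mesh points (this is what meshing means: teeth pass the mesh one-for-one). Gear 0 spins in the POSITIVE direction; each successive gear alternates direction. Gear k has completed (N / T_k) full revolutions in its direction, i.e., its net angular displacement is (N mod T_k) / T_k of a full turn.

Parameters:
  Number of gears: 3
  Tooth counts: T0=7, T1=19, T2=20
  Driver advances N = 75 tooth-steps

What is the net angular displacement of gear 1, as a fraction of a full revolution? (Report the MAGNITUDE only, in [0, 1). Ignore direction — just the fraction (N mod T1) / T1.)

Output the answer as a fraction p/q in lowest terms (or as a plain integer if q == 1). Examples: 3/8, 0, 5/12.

Answer: 18/19

Derivation:
Chain of 3 gears, tooth counts: [7, 19, 20]
  gear 0: T0=7, direction=positive, advance = 75 mod 7 = 5 teeth = 5/7 turn
  gear 1: T1=19, direction=negative, advance = 75 mod 19 = 18 teeth = 18/19 turn
  gear 2: T2=20, direction=positive, advance = 75 mod 20 = 15 teeth = 15/20 turn
Gear 1: 75 mod 19 = 18
Fraction = 18 / 19 = 18/19 (gcd(18,19)=1) = 18/19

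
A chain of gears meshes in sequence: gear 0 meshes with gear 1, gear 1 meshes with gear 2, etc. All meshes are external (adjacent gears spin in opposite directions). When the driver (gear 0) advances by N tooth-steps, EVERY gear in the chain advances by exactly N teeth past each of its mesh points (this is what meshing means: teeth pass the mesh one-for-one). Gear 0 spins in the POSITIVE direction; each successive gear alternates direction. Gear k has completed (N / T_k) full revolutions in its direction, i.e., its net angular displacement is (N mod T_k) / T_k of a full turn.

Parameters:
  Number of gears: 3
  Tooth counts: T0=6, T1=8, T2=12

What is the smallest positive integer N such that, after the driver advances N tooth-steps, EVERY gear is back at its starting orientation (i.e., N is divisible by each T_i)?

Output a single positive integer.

Answer: 24

Derivation:
Gear k returns to start when N is a multiple of T_k.
All gears at start simultaneously when N is a common multiple of [6, 8, 12]; the smallest such N is lcm(6, 8, 12).
Start: lcm = T0 = 6
Fold in T1=8: gcd(6, 8) = 2; lcm(6, 8) = 6 * 8 / 2 = 48 / 2 = 24
Fold in T2=12: gcd(24, 12) = 12; lcm(24, 12) = 24 * 12 / 12 = 288 / 12 = 24
Full cycle length = 24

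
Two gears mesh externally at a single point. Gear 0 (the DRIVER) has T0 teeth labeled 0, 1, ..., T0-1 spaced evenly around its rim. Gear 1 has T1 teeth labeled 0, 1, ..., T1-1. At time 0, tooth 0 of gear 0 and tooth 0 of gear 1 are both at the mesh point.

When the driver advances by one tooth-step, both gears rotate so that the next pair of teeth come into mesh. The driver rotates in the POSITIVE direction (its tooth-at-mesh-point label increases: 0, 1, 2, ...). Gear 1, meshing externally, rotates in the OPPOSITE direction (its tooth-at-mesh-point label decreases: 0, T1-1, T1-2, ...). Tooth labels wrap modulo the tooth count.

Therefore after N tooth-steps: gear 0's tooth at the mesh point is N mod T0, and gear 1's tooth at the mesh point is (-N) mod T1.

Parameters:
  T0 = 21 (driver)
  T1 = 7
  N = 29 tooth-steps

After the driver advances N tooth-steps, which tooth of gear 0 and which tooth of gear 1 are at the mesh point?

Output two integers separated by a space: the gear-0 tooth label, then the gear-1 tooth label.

Gear 0 (driver, T0=21): tooth at mesh = N mod T0
  29 = 1 * 21 + 8, so 29 mod 21 = 8
  gear 0 tooth = 8
Gear 1 (driven, T1=7): tooth at mesh = (-N) mod T1
  29 = 4 * 7 + 1, so 29 mod 7 = 1
  (-29) mod 7 = (-1) mod 7 = 7 - 1 = 6
Mesh after 29 steps: gear-0 tooth 8 meets gear-1 tooth 6

Answer: 8 6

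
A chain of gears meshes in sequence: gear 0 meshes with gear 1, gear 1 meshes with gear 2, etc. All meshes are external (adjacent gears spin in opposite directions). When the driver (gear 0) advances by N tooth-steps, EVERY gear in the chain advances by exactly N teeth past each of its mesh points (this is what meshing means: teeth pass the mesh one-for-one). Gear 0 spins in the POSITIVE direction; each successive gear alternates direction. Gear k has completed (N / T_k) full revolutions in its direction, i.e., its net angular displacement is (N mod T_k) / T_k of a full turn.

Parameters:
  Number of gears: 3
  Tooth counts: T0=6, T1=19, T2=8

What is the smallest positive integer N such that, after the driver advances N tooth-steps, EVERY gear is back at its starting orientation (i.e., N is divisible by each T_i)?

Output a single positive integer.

Answer: 456

Derivation:
Gear k returns to start when N is a multiple of T_k.
All gears at start simultaneously when N is a common multiple of [6, 19, 8]; the smallest such N is lcm(6, 19, 8).
Start: lcm = T0 = 6
Fold in T1=19: gcd(6, 19) = 1; lcm(6, 19) = 6 * 19 / 1 = 114 / 1 = 114
Fold in T2=8: gcd(114, 8) = 2; lcm(114, 8) = 114 * 8 / 2 = 912 / 2 = 456
Full cycle length = 456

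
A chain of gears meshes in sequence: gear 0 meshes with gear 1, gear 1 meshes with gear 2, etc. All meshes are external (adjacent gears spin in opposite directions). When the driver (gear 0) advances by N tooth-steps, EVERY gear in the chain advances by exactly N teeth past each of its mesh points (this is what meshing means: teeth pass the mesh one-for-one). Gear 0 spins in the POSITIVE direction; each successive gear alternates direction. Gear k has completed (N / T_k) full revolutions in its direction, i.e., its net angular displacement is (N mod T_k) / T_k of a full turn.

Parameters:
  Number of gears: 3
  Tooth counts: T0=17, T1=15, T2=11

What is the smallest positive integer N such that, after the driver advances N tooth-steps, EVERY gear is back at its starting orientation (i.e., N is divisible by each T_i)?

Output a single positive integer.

Gear k returns to start when N is a multiple of T_k.
All gears at start simultaneously when N is a common multiple of [17, 15, 11]; the smallest such N is lcm(17, 15, 11).
Start: lcm = T0 = 17
Fold in T1=15: gcd(17, 15) = 1; lcm(17, 15) = 17 * 15 / 1 = 255 / 1 = 255
Fold in T2=11: gcd(255, 11) = 1; lcm(255, 11) = 255 * 11 / 1 = 2805 / 1 = 2805
Full cycle length = 2805

Answer: 2805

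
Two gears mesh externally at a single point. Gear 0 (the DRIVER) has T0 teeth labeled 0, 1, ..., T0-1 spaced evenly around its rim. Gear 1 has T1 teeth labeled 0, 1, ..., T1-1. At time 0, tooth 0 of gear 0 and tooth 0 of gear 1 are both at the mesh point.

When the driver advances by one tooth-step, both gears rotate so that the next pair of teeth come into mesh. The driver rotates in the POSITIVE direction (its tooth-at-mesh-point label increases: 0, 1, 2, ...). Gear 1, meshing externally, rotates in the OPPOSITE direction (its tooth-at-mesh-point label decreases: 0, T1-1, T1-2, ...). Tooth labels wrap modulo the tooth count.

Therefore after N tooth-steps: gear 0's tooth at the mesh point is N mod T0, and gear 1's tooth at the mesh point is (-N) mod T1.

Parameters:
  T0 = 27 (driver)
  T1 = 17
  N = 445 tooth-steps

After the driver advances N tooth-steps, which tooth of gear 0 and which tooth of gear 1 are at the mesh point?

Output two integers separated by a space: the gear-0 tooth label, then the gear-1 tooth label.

Answer: 13 14

Derivation:
Gear 0 (driver, T0=27): tooth at mesh = N mod T0
  445 = 16 * 27 + 13, so 445 mod 27 = 13
  gear 0 tooth = 13
Gear 1 (driven, T1=17): tooth at mesh = (-N) mod T1
  445 = 26 * 17 + 3, so 445 mod 17 = 3
  (-445) mod 17 = (-3) mod 17 = 17 - 3 = 14
Mesh after 445 steps: gear-0 tooth 13 meets gear-1 tooth 14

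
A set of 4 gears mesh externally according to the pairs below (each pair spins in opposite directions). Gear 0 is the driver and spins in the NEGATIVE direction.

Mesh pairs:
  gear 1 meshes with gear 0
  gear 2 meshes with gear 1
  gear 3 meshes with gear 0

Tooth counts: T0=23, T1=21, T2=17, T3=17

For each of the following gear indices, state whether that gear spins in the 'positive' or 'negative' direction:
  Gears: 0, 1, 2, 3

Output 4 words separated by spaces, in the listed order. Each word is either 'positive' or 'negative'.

Gear 0 (driver): negative (depth 0)
  gear 1: meshes with gear 0 -> depth 1 -> positive (opposite of gear 0)
  gear 2: meshes with gear 1 -> depth 2 -> negative (opposite of gear 1)
  gear 3: meshes with gear 0 -> depth 1 -> positive (opposite of gear 0)
Queried indices 0, 1, 2, 3 -> negative, positive, negative, positive

Answer: negative positive negative positive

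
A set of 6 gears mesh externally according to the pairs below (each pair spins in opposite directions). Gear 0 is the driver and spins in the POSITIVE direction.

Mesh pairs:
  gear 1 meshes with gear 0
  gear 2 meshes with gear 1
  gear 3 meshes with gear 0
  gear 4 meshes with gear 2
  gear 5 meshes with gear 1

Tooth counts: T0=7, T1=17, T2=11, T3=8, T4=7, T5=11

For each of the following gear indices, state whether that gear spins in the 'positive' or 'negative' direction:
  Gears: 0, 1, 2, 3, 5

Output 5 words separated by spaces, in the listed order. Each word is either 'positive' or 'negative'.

Gear 0 (driver): positive (depth 0)
  gear 1: meshes with gear 0 -> depth 1 -> negative (opposite of gear 0)
  gear 2: meshes with gear 1 -> depth 2 -> positive (opposite of gear 1)
  gear 3: meshes with gear 0 -> depth 1 -> negative (opposite of gear 0)
  gear 4: meshes with gear 2 -> depth 3 -> negative (opposite of gear 2)
  gear 5: meshes with gear 1 -> depth 2 -> positive (opposite of gear 1)
Queried indices 0, 1, 2, 3, 5 -> positive, negative, positive, negative, positive

Answer: positive negative positive negative positive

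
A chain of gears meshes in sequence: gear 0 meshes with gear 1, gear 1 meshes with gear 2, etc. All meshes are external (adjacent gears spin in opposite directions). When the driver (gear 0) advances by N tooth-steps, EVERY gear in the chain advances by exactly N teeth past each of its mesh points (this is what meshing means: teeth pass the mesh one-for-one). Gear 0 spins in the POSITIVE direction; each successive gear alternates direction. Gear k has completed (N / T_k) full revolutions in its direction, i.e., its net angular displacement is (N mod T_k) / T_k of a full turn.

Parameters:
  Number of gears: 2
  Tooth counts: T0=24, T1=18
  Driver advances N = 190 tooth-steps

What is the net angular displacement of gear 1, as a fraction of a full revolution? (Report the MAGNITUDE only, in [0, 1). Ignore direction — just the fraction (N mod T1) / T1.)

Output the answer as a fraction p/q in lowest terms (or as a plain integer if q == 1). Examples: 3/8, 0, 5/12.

Chain of 2 gears, tooth counts: [24, 18]
  gear 0: T0=24, direction=positive, advance = 190 mod 24 = 22 teeth = 22/24 turn
  gear 1: T1=18, direction=negative, advance = 190 mod 18 = 10 teeth = 10/18 turn
Gear 1: 190 mod 18 = 10
Fraction = 10 / 18 = 5/9 (gcd(10,18)=2) = 5/9

Answer: 5/9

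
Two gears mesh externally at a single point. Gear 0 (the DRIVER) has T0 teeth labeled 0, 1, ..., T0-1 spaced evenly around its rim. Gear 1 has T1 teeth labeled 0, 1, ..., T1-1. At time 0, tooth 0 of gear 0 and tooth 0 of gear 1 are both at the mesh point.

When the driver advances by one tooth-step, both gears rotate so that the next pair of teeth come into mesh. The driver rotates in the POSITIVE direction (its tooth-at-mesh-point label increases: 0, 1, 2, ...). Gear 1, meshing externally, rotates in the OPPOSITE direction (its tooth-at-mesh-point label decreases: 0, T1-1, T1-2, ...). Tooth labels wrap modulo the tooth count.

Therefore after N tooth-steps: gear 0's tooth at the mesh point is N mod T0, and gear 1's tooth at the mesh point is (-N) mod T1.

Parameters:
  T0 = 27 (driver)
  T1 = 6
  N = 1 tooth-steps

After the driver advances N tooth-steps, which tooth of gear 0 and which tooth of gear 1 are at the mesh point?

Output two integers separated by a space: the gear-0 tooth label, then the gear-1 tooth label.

Gear 0 (driver, T0=27): tooth at mesh = N mod T0
  1 = 0 * 27 + 1, so 1 mod 27 = 1
  gear 0 tooth = 1
Gear 1 (driven, T1=6): tooth at mesh = (-N) mod T1
  1 = 0 * 6 + 1, so 1 mod 6 = 1
  (-1) mod 6 = (-1) mod 6 = 6 - 1 = 5
Mesh after 1 steps: gear-0 tooth 1 meets gear-1 tooth 5

Answer: 1 5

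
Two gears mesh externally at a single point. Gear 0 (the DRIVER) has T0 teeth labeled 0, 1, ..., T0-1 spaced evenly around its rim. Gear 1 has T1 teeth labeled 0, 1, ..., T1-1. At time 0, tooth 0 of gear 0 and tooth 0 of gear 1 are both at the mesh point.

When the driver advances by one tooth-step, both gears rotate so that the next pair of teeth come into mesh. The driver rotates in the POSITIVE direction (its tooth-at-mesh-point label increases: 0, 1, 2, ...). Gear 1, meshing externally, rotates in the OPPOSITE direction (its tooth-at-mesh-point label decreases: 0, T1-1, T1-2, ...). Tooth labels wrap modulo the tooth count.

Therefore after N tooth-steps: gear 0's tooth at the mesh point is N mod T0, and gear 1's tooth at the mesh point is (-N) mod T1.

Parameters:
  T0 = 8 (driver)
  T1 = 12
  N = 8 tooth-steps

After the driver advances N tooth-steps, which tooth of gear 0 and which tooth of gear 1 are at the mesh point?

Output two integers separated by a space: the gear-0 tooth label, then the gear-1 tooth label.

Gear 0 (driver, T0=8): tooth at mesh = N mod T0
  8 = 1 * 8 + 0, so 8 mod 8 = 0
  gear 0 tooth = 0
Gear 1 (driven, T1=12): tooth at mesh = (-N) mod T1
  8 = 0 * 12 + 8, so 8 mod 12 = 8
  (-8) mod 12 = (-8) mod 12 = 12 - 8 = 4
Mesh after 8 steps: gear-0 tooth 0 meets gear-1 tooth 4

Answer: 0 4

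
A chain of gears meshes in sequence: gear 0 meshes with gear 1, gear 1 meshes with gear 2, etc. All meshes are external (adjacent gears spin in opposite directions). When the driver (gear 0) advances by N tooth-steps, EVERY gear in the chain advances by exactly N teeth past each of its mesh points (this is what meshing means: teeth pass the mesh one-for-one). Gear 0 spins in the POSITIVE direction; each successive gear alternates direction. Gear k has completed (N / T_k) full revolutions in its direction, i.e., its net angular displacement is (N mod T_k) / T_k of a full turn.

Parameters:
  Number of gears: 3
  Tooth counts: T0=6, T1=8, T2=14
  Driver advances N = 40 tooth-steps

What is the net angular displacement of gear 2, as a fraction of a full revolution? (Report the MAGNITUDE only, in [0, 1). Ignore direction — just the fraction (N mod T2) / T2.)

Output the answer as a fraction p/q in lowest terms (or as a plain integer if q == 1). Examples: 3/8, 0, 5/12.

Answer: 6/7

Derivation:
Chain of 3 gears, tooth counts: [6, 8, 14]
  gear 0: T0=6, direction=positive, advance = 40 mod 6 = 4 teeth = 4/6 turn
  gear 1: T1=8, direction=negative, advance = 40 mod 8 = 0 teeth = 0/8 turn
  gear 2: T2=14, direction=positive, advance = 40 mod 14 = 12 teeth = 12/14 turn
Gear 2: 40 mod 14 = 12
Fraction = 12 / 14 = 6/7 (gcd(12,14)=2) = 6/7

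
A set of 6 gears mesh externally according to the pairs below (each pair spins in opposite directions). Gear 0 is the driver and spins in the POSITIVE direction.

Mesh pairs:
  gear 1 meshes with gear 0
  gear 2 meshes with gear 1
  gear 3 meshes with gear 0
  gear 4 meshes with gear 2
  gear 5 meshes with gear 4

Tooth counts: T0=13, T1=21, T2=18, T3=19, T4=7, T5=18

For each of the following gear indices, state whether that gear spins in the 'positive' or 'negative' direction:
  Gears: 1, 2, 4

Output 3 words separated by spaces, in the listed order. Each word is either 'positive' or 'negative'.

Answer: negative positive negative

Derivation:
Gear 0 (driver): positive (depth 0)
  gear 1: meshes with gear 0 -> depth 1 -> negative (opposite of gear 0)
  gear 2: meshes with gear 1 -> depth 2 -> positive (opposite of gear 1)
  gear 3: meshes with gear 0 -> depth 1 -> negative (opposite of gear 0)
  gear 4: meshes with gear 2 -> depth 3 -> negative (opposite of gear 2)
  gear 5: meshes with gear 4 -> depth 4 -> positive (opposite of gear 4)
Queried indices 1, 2, 4 -> negative, positive, negative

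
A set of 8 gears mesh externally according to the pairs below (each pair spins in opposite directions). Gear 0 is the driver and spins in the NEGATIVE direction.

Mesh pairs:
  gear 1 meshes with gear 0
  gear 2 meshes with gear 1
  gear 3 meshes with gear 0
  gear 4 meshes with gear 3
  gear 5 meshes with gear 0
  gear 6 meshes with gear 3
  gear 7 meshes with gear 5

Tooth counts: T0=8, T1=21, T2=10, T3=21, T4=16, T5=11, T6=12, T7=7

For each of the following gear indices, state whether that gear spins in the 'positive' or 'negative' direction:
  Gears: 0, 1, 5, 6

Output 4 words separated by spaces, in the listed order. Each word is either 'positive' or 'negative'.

Gear 0 (driver): negative (depth 0)
  gear 1: meshes with gear 0 -> depth 1 -> positive (opposite of gear 0)
  gear 2: meshes with gear 1 -> depth 2 -> negative (opposite of gear 1)
  gear 3: meshes with gear 0 -> depth 1 -> positive (opposite of gear 0)
  gear 4: meshes with gear 3 -> depth 2 -> negative (opposite of gear 3)
  gear 5: meshes with gear 0 -> depth 1 -> positive (opposite of gear 0)
  gear 6: meshes with gear 3 -> depth 2 -> negative (opposite of gear 3)
  gear 7: meshes with gear 5 -> depth 2 -> negative (opposite of gear 5)
Queried indices 0, 1, 5, 6 -> negative, positive, positive, negative

Answer: negative positive positive negative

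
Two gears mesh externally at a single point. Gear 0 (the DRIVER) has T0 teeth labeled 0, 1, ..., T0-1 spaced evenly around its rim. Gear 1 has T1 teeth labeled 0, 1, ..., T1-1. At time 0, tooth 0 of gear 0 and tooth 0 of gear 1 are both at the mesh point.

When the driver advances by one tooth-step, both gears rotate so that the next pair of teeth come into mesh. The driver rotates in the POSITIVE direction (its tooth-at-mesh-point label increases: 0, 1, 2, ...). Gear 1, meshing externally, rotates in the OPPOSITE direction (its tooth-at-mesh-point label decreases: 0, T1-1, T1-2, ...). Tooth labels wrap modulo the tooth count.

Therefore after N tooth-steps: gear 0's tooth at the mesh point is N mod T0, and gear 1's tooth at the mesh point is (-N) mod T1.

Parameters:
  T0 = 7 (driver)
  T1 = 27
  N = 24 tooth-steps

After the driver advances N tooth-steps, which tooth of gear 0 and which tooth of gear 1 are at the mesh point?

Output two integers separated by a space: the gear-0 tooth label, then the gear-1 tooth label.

Answer: 3 3

Derivation:
Gear 0 (driver, T0=7): tooth at mesh = N mod T0
  24 = 3 * 7 + 3, so 24 mod 7 = 3
  gear 0 tooth = 3
Gear 1 (driven, T1=27): tooth at mesh = (-N) mod T1
  24 = 0 * 27 + 24, so 24 mod 27 = 24
  (-24) mod 27 = (-24) mod 27 = 27 - 24 = 3
Mesh after 24 steps: gear-0 tooth 3 meets gear-1 tooth 3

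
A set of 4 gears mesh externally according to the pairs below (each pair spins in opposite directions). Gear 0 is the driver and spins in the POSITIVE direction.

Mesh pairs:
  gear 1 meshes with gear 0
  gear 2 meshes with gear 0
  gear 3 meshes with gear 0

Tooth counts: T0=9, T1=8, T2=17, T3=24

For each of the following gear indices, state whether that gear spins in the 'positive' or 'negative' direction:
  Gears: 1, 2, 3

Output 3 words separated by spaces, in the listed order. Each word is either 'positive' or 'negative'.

Gear 0 (driver): positive (depth 0)
  gear 1: meshes with gear 0 -> depth 1 -> negative (opposite of gear 0)
  gear 2: meshes with gear 0 -> depth 1 -> negative (opposite of gear 0)
  gear 3: meshes with gear 0 -> depth 1 -> negative (opposite of gear 0)
Queried indices 1, 2, 3 -> negative, negative, negative

Answer: negative negative negative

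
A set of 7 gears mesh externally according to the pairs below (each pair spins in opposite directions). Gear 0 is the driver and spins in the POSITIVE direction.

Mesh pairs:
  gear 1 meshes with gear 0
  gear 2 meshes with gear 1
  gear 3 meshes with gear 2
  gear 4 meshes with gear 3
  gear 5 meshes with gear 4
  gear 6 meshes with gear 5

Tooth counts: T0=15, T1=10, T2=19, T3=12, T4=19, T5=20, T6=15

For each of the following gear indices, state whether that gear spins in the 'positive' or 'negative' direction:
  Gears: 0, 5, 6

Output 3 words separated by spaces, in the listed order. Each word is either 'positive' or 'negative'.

Gear 0 (driver): positive (depth 0)
  gear 1: meshes with gear 0 -> depth 1 -> negative (opposite of gear 0)
  gear 2: meshes with gear 1 -> depth 2 -> positive (opposite of gear 1)
  gear 3: meshes with gear 2 -> depth 3 -> negative (opposite of gear 2)
  gear 4: meshes with gear 3 -> depth 4 -> positive (opposite of gear 3)
  gear 5: meshes with gear 4 -> depth 5 -> negative (opposite of gear 4)
  gear 6: meshes with gear 5 -> depth 6 -> positive (opposite of gear 5)
Queried indices 0, 5, 6 -> positive, negative, positive

Answer: positive negative positive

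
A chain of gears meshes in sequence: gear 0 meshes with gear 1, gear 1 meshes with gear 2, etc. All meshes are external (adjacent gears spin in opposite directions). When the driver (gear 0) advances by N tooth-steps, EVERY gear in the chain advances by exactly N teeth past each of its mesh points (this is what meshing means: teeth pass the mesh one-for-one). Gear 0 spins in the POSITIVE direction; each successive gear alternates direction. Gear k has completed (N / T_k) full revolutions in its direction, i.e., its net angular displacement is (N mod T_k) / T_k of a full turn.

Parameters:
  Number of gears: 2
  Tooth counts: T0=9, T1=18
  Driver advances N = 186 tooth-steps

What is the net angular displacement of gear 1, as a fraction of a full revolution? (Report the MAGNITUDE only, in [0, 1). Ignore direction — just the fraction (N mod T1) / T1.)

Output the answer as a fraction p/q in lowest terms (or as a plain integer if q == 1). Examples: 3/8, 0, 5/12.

Answer: 1/3

Derivation:
Chain of 2 gears, tooth counts: [9, 18]
  gear 0: T0=9, direction=positive, advance = 186 mod 9 = 6 teeth = 6/9 turn
  gear 1: T1=18, direction=negative, advance = 186 mod 18 = 6 teeth = 6/18 turn
Gear 1: 186 mod 18 = 6
Fraction = 6 / 18 = 1/3 (gcd(6,18)=6) = 1/3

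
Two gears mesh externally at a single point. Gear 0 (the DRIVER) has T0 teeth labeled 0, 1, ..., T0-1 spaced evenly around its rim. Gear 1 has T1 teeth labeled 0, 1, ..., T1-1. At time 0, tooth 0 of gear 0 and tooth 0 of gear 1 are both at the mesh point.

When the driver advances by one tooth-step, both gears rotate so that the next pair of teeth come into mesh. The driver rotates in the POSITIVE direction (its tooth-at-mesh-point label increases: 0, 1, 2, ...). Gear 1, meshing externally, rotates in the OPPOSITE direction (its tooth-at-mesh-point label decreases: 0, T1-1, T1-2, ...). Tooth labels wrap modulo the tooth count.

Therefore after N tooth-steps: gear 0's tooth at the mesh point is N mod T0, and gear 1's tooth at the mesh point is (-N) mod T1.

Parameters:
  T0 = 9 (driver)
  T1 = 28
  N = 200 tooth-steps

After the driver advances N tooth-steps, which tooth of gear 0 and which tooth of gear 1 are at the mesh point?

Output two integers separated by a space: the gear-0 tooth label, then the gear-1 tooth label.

Answer: 2 24

Derivation:
Gear 0 (driver, T0=9): tooth at mesh = N mod T0
  200 = 22 * 9 + 2, so 200 mod 9 = 2
  gear 0 tooth = 2
Gear 1 (driven, T1=28): tooth at mesh = (-N) mod T1
  200 = 7 * 28 + 4, so 200 mod 28 = 4
  (-200) mod 28 = (-4) mod 28 = 28 - 4 = 24
Mesh after 200 steps: gear-0 tooth 2 meets gear-1 tooth 24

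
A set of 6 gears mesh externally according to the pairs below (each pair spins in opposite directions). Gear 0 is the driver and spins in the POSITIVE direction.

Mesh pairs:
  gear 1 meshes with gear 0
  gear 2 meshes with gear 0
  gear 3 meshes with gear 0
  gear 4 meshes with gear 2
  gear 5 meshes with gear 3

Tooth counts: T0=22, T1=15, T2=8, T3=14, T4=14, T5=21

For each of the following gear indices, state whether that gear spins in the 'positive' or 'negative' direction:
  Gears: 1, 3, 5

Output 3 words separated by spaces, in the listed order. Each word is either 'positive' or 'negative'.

Answer: negative negative positive

Derivation:
Gear 0 (driver): positive (depth 0)
  gear 1: meshes with gear 0 -> depth 1 -> negative (opposite of gear 0)
  gear 2: meshes with gear 0 -> depth 1 -> negative (opposite of gear 0)
  gear 3: meshes with gear 0 -> depth 1 -> negative (opposite of gear 0)
  gear 4: meshes with gear 2 -> depth 2 -> positive (opposite of gear 2)
  gear 5: meshes with gear 3 -> depth 2 -> positive (opposite of gear 3)
Queried indices 1, 3, 5 -> negative, negative, positive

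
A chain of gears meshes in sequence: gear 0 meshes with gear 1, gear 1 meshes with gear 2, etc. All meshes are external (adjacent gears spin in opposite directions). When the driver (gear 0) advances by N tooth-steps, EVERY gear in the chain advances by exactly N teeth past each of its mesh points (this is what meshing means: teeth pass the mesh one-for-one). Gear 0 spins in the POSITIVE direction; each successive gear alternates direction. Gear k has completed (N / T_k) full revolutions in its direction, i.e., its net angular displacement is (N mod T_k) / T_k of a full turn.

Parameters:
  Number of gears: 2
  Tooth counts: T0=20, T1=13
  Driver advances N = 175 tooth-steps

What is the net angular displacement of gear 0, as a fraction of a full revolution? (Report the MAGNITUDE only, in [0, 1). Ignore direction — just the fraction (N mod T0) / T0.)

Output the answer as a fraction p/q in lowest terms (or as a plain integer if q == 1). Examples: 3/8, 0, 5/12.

Chain of 2 gears, tooth counts: [20, 13]
  gear 0: T0=20, direction=positive, advance = 175 mod 20 = 15 teeth = 15/20 turn
  gear 1: T1=13, direction=negative, advance = 175 mod 13 = 6 teeth = 6/13 turn
Gear 0: 175 mod 20 = 15
Fraction = 15 / 20 = 3/4 (gcd(15,20)=5) = 3/4

Answer: 3/4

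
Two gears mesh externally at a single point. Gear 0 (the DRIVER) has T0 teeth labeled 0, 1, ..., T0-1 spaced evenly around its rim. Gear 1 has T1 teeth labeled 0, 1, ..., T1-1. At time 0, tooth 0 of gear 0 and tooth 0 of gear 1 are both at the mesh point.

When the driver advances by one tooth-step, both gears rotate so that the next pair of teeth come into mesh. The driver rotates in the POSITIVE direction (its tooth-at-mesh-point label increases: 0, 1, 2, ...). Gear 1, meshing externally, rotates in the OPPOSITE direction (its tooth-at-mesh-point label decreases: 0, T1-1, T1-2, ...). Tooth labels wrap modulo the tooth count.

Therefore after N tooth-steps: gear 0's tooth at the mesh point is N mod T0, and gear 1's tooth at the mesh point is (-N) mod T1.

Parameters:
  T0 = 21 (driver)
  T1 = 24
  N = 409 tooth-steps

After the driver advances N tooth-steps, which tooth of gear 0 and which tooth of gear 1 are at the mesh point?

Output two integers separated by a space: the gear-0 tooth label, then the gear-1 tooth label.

Gear 0 (driver, T0=21): tooth at mesh = N mod T0
  409 = 19 * 21 + 10, so 409 mod 21 = 10
  gear 0 tooth = 10
Gear 1 (driven, T1=24): tooth at mesh = (-N) mod T1
  409 = 17 * 24 + 1, so 409 mod 24 = 1
  (-409) mod 24 = (-1) mod 24 = 24 - 1 = 23
Mesh after 409 steps: gear-0 tooth 10 meets gear-1 tooth 23

Answer: 10 23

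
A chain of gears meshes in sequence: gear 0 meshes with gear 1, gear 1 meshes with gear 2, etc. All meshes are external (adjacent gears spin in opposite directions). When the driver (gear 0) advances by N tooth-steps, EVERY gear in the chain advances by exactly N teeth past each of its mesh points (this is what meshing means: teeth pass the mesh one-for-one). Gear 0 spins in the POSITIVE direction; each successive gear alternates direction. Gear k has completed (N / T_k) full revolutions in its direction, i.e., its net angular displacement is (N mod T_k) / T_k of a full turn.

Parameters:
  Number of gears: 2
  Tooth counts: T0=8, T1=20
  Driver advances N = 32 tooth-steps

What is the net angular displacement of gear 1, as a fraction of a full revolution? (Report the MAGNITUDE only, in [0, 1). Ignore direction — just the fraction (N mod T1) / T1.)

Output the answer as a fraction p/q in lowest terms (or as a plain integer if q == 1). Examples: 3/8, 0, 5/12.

Chain of 2 gears, tooth counts: [8, 20]
  gear 0: T0=8, direction=positive, advance = 32 mod 8 = 0 teeth = 0/8 turn
  gear 1: T1=20, direction=negative, advance = 32 mod 20 = 12 teeth = 12/20 turn
Gear 1: 32 mod 20 = 12
Fraction = 12 / 20 = 3/5 (gcd(12,20)=4) = 3/5

Answer: 3/5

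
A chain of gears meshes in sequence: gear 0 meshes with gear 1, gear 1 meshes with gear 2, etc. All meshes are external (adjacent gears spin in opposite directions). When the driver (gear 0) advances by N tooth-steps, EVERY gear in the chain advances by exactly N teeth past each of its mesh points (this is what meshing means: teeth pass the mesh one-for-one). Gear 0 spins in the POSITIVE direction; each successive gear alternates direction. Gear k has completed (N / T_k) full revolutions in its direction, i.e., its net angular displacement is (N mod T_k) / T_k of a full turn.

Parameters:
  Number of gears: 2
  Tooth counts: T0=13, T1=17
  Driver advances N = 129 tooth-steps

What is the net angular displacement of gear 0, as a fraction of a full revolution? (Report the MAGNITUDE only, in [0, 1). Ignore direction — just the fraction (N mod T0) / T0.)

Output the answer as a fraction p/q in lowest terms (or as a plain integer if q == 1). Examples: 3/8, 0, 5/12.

Answer: 12/13

Derivation:
Chain of 2 gears, tooth counts: [13, 17]
  gear 0: T0=13, direction=positive, advance = 129 mod 13 = 12 teeth = 12/13 turn
  gear 1: T1=17, direction=negative, advance = 129 mod 17 = 10 teeth = 10/17 turn
Gear 0: 129 mod 13 = 12
Fraction = 12 / 13 = 12/13 (gcd(12,13)=1) = 12/13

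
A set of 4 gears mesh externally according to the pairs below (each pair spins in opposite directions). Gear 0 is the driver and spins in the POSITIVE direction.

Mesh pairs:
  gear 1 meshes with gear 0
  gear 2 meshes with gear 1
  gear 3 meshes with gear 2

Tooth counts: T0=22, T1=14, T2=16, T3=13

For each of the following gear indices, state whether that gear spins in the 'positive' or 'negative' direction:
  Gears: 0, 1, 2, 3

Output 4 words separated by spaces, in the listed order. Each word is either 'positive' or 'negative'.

Answer: positive negative positive negative

Derivation:
Gear 0 (driver): positive (depth 0)
  gear 1: meshes with gear 0 -> depth 1 -> negative (opposite of gear 0)
  gear 2: meshes with gear 1 -> depth 2 -> positive (opposite of gear 1)
  gear 3: meshes with gear 2 -> depth 3 -> negative (opposite of gear 2)
Queried indices 0, 1, 2, 3 -> positive, negative, positive, negative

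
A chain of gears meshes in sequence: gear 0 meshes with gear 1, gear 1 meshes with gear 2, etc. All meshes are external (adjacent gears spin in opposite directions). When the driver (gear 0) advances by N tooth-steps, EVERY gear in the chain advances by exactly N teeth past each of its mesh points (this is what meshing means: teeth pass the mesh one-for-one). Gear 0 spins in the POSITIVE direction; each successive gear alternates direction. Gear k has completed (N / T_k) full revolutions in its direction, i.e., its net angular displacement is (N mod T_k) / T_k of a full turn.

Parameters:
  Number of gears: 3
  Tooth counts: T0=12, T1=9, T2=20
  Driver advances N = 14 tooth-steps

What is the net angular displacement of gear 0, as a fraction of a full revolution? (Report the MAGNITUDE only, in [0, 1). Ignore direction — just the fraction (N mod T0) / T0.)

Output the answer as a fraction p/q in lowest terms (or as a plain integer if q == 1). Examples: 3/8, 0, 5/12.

Chain of 3 gears, tooth counts: [12, 9, 20]
  gear 0: T0=12, direction=positive, advance = 14 mod 12 = 2 teeth = 2/12 turn
  gear 1: T1=9, direction=negative, advance = 14 mod 9 = 5 teeth = 5/9 turn
  gear 2: T2=20, direction=positive, advance = 14 mod 20 = 14 teeth = 14/20 turn
Gear 0: 14 mod 12 = 2
Fraction = 2 / 12 = 1/6 (gcd(2,12)=2) = 1/6

Answer: 1/6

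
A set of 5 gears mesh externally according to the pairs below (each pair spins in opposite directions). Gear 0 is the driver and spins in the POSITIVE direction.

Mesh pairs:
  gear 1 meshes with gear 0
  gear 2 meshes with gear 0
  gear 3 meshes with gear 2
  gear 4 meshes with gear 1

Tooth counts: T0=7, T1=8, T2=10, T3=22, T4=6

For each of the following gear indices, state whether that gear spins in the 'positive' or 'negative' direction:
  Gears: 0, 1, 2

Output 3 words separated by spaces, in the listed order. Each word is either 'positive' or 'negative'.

Answer: positive negative negative

Derivation:
Gear 0 (driver): positive (depth 0)
  gear 1: meshes with gear 0 -> depth 1 -> negative (opposite of gear 0)
  gear 2: meshes with gear 0 -> depth 1 -> negative (opposite of gear 0)
  gear 3: meshes with gear 2 -> depth 2 -> positive (opposite of gear 2)
  gear 4: meshes with gear 1 -> depth 2 -> positive (opposite of gear 1)
Queried indices 0, 1, 2 -> positive, negative, negative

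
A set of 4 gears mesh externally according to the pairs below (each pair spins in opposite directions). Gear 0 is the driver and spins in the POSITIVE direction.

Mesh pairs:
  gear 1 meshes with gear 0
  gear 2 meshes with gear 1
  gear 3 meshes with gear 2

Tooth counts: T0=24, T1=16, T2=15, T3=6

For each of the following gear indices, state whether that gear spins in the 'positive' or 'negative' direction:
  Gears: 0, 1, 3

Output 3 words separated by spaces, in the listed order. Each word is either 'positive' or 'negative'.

Gear 0 (driver): positive (depth 0)
  gear 1: meshes with gear 0 -> depth 1 -> negative (opposite of gear 0)
  gear 2: meshes with gear 1 -> depth 2 -> positive (opposite of gear 1)
  gear 3: meshes with gear 2 -> depth 3 -> negative (opposite of gear 2)
Queried indices 0, 1, 3 -> positive, negative, negative

Answer: positive negative negative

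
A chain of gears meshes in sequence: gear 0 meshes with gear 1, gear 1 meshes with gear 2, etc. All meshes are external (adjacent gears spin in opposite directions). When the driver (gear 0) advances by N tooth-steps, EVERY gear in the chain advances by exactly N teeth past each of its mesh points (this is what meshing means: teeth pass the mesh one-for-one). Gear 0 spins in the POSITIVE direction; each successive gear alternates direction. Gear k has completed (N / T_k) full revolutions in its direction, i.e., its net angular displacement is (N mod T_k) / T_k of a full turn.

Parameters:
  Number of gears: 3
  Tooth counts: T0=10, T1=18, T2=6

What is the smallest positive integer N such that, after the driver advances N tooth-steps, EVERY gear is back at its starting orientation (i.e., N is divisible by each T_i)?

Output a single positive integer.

Answer: 90

Derivation:
Gear k returns to start when N is a multiple of T_k.
All gears at start simultaneously when N is a common multiple of [10, 18, 6]; the smallest such N is lcm(10, 18, 6).
Start: lcm = T0 = 10
Fold in T1=18: gcd(10, 18) = 2; lcm(10, 18) = 10 * 18 / 2 = 180 / 2 = 90
Fold in T2=6: gcd(90, 6) = 6; lcm(90, 6) = 90 * 6 / 6 = 540 / 6 = 90
Full cycle length = 90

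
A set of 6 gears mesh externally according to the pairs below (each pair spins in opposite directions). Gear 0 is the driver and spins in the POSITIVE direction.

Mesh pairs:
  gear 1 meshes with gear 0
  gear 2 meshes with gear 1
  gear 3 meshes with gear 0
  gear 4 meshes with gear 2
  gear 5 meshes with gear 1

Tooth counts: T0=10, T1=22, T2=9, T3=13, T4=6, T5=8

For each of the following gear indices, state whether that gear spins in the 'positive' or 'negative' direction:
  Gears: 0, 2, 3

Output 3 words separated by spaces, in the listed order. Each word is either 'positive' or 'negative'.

Answer: positive positive negative

Derivation:
Gear 0 (driver): positive (depth 0)
  gear 1: meshes with gear 0 -> depth 1 -> negative (opposite of gear 0)
  gear 2: meshes with gear 1 -> depth 2 -> positive (opposite of gear 1)
  gear 3: meshes with gear 0 -> depth 1 -> negative (opposite of gear 0)
  gear 4: meshes with gear 2 -> depth 3 -> negative (opposite of gear 2)
  gear 5: meshes with gear 1 -> depth 2 -> positive (opposite of gear 1)
Queried indices 0, 2, 3 -> positive, positive, negative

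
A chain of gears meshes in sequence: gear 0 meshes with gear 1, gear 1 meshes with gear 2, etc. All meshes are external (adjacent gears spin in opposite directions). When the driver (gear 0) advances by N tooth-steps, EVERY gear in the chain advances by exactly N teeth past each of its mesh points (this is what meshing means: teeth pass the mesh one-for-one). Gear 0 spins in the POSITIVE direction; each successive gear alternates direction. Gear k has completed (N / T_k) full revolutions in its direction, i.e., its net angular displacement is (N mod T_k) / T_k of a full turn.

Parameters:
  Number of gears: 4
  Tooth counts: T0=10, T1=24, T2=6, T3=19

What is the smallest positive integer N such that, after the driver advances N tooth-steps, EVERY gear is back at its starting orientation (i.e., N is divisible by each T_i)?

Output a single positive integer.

Gear k returns to start when N is a multiple of T_k.
All gears at start simultaneously when N is a common multiple of [10, 24, 6, 19]; the smallest such N is lcm(10, 24, 6, 19).
Start: lcm = T0 = 10
Fold in T1=24: gcd(10, 24) = 2; lcm(10, 24) = 10 * 24 / 2 = 240 / 2 = 120
Fold in T2=6: gcd(120, 6) = 6; lcm(120, 6) = 120 * 6 / 6 = 720 / 6 = 120
Fold in T3=19: gcd(120, 19) = 1; lcm(120, 19) = 120 * 19 / 1 = 2280 / 1 = 2280
Full cycle length = 2280

Answer: 2280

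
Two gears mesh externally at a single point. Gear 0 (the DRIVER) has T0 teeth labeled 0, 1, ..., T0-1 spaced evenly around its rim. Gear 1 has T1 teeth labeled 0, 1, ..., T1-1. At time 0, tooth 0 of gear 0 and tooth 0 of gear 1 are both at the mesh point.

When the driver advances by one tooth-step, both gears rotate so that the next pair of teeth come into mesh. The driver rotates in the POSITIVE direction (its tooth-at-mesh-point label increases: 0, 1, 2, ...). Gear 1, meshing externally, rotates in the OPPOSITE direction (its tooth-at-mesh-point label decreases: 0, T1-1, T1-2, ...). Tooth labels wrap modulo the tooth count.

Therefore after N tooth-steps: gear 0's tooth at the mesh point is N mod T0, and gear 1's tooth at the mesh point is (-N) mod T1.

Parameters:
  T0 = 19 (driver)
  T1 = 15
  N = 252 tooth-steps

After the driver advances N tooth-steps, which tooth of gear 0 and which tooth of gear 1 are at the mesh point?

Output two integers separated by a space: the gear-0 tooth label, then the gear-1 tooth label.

Answer: 5 3

Derivation:
Gear 0 (driver, T0=19): tooth at mesh = N mod T0
  252 = 13 * 19 + 5, so 252 mod 19 = 5
  gear 0 tooth = 5
Gear 1 (driven, T1=15): tooth at mesh = (-N) mod T1
  252 = 16 * 15 + 12, so 252 mod 15 = 12
  (-252) mod 15 = (-12) mod 15 = 15 - 12 = 3
Mesh after 252 steps: gear-0 tooth 5 meets gear-1 tooth 3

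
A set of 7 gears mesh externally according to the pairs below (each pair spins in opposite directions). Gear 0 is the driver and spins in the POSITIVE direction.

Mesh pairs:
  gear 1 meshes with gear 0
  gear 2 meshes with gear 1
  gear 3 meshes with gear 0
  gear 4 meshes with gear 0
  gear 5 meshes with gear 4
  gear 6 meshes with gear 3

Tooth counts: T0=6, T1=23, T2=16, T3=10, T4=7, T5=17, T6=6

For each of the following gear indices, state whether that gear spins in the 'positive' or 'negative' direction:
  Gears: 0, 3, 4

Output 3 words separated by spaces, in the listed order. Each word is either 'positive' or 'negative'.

Answer: positive negative negative

Derivation:
Gear 0 (driver): positive (depth 0)
  gear 1: meshes with gear 0 -> depth 1 -> negative (opposite of gear 0)
  gear 2: meshes with gear 1 -> depth 2 -> positive (opposite of gear 1)
  gear 3: meshes with gear 0 -> depth 1 -> negative (opposite of gear 0)
  gear 4: meshes with gear 0 -> depth 1 -> negative (opposite of gear 0)
  gear 5: meshes with gear 4 -> depth 2 -> positive (opposite of gear 4)
  gear 6: meshes with gear 3 -> depth 2 -> positive (opposite of gear 3)
Queried indices 0, 3, 4 -> positive, negative, negative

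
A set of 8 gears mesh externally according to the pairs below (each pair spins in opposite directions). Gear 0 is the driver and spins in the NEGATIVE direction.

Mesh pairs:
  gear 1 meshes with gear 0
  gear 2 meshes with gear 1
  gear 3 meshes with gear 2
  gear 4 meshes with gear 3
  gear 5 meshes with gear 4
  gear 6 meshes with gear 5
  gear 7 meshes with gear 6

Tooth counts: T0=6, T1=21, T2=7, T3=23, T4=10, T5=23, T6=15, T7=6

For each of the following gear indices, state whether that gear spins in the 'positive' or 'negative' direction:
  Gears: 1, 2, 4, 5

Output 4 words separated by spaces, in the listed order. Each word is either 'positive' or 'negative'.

Answer: positive negative negative positive

Derivation:
Gear 0 (driver): negative (depth 0)
  gear 1: meshes with gear 0 -> depth 1 -> positive (opposite of gear 0)
  gear 2: meshes with gear 1 -> depth 2 -> negative (opposite of gear 1)
  gear 3: meshes with gear 2 -> depth 3 -> positive (opposite of gear 2)
  gear 4: meshes with gear 3 -> depth 4 -> negative (opposite of gear 3)
  gear 5: meshes with gear 4 -> depth 5 -> positive (opposite of gear 4)
  gear 6: meshes with gear 5 -> depth 6 -> negative (opposite of gear 5)
  gear 7: meshes with gear 6 -> depth 7 -> positive (opposite of gear 6)
Queried indices 1, 2, 4, 5 -> positive, negative, negative, positive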